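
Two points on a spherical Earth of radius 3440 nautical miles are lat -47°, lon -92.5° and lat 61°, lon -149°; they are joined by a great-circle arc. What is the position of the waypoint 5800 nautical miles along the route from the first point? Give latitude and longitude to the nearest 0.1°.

≈ lat 43.4°, lon -131.0°

The haversine formula gives a central angle δ ≈ 2.046 rad (117.2°) between the endpoints. The total great-circle distance is δ·R ≈ 2.046 × 3440 ≈ 7037 nmi, so the target fraction is f = 5800/7037 ≈ 0.824.
Interpolate at f ≈ 0.824 with slerp weights a = sin((1−f)δ)/sin δ ≈ 0.396, b = sin(fδ)/sin δ ≈ 1.117.
p = a·p₁ + b·p₂ ≈ (-0.476, -0.548, 0.688); φ = arcsin(p_z) ≈ 43.44°, λ = atan2(p_y, p_x) ≈ -130.95°.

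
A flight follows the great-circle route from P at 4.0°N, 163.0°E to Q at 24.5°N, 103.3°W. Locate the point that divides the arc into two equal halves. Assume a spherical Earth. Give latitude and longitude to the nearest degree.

The haversine formula gives a central angle δ ≈ 1.600 rad (91.7°) between the endpoints.
Interpolate at f = 1/2 with slerp weights a = sin((1−f)δ)/sin δ ≈ 0.718, b = sin(fδ)/sin δ ≈ 0.718.
p = a·p₁ + b·p₂ ≈ (-0.835, -0.426, 0.348); φ = arcsin(p_z) ≈ 20.35°, λ = atan2(p_y, p_x) ≈ -152.95°.

≈ 20°N, 153°W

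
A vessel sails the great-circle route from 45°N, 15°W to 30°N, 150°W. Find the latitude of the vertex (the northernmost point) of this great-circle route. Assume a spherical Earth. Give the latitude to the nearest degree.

The great circle lies in the plane with unit normal n̂ = (p₁ × p₂)/|p₁ × p₂|.
Here n̂_z ≈ -0.434; the vertex latitude is φ_max = arccos|n̂_z| ≈ 64.3°.
Check via Clairaut: cos φ_max = |cos φ₁| · sin C = cos(45.0°)·sin(37.9°) ≈ 0.434, again giving ≈ 64.3°.

≈ 64°N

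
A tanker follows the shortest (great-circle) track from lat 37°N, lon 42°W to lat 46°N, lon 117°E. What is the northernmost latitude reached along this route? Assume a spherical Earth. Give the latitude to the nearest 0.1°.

The great circle lies in the plane with unit normal n̂ = (p₁ × p₂)/|p₁ × p₂|.
Here n̂_z ≈ +0.200; the vertex latitude is φ_max = arccos|n̂_z| ≈ 78.5°.
Check via Clairaut: cos φ_max = |cos φ₁| · sin C = cos(37.0°)·sin(14.5°) ≈ 0.200, again giving ≈ 78.5°.

≈ 78.5°N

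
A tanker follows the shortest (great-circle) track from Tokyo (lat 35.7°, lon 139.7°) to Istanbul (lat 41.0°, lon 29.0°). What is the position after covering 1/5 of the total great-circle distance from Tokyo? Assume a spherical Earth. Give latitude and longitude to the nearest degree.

Convert each endpoint to a unit vector on the sphere (x = cos φ cos λ, y = cos φ sin λ, z = sin φ).
The central angle between the endpoints is δ = arccos(p₁·p₂) ≈ 1.404 rad (80.4°).
Interpolate at f = 1/5 with slerp weights a = sin((1−f)δ)/sin δ ≈ 0.914, b = sin(fδ)/sin δ ≈ 0.281.
p = a·p₁ + b·p₂ ≈ (-0.381, 0.583, 0.718); φ = arcsin(p_z) ≈ 45.87°, λ = atan2(p_y, p_x) ≈ 123.15°.

≈ lat 46°, lon 123°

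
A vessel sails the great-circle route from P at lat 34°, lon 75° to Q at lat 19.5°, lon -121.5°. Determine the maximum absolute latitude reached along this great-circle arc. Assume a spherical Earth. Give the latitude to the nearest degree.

The great circle lies in the plane with unit normal n̂ = (p₁ × p₂)/|p₁ × p₂|.
Here n̂_z ≈ +0.268; the vertex latitude is φ_max = arccos|n̂_z| ≈ 74.4°.
Check via Clairaut: cos φ_max = |cos φ₁| · sin C = cos(34.0°)·sin(18.9°) ≈ 0.268, again giving ≈ 74.4°.

≈ 74°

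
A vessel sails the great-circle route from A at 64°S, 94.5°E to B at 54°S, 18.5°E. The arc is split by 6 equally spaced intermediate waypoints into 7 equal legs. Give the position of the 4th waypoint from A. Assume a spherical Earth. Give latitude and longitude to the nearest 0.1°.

≈ 63.5°S, 44.3°E

Convert each endpoint to a unit vector on the sphere (x = cos φ cos λ, y = cos φ sin λ, z = sin φ).
The central angle between the endpoints is δ = arccos(p₁·p₂) ≈ 0.661 rad (37.9°).
Interpolate at f = 4/7 with slerp weights a = sin((1−f)δ)/sin δ ≈ 0.455, b = sin(fδ)/sin δ ≈ 0.601.
p = a·p₁ + b·p₂ ≈ (0.319, 0.311, -0.895); φ = arcsin(p_z) ≈ -63.53°, λ = atan2(p_y, p_x) ≈ 44.26°.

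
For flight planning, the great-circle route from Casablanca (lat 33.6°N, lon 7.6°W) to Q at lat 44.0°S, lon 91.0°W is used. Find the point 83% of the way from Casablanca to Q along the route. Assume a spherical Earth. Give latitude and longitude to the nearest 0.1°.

≈ lat 33.2°S, lon 71.8°W

Write both endpoints as unit vectors p₁, p₂ with components (cos φ cos λ, cos φ sin λ, sin φ).
The central angle between the endpoints is δ = arccos(p₁·p₂) ≈ 1.892 rad (108.4°).
Interpolate at f = 0.83 with slerp weights a = sin((1−f)δ)/sin δ ≈ 0.333, b = sin(fδ)/sin δ ≈ 1.054.
p = a·p₁ + b·p₂ ≈ (0.262, -0.795, -0.548); φ = arcsin(p_z) ≈ -33.21°, λ = atan2(p_y, p_x) ≈ -71.77°.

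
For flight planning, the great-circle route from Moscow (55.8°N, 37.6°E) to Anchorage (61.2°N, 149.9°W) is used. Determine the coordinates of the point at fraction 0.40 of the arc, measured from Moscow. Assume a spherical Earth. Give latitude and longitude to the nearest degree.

≈ 81°N, 48°E

Convert each endpoint to a unit vector on the sphere (x = cos φ cos λ, y = cos φ sin λ, z = sin φ).
The central angle between the endpoints is δ = arccos(p₁·p₂) ≈ 1.097 rad (62.9°).
Interpolate at f = 0.40 with slerp weights a = sin((1−f)δ)/sin δ ≈ 0.687, b = sin(fδ)/sin δ ≈ 0.477.
p = a·p₁ + b·p₂ ≈ (0.107, 0.120, 0.987); φ = arcsin(p_z) ≈ 80.73°, λ = atan2(p_y, p_x) ≈ 48.34°.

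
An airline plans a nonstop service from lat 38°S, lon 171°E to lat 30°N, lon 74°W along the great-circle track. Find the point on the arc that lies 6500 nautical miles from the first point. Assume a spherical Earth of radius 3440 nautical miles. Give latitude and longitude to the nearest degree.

≈ lat 20°N, lon 91°W

Convert each endpoint to a unit vector on the sphere (x = cos φ cos λ, y = cos φ sin λ, z = sin φ).
The central angle between the endpoints is δ = arccos(p₁·p₂) ≈ 2.210 rad (126.6°). The total great-circle distance is δ·R ≈ 2.210 × 3440 ≈ 7601 nmi, so the target fraction is f = 6500/7601 ≈ 0.855.
Interpolate at f ≈ 0.855 with slerp weights a = sin((1−f)δ)/sin δ ≈ 0.392, b = sin(fδ)/sin δ ≈ 1.183.
p = a·p₁ + b·p₂ ≈ (-0.023, -0.936, 0.350); φ = arcsin(p_z) ≈ 20.50°, λ = atan2(p_y, p_x) ≈ -91.39°.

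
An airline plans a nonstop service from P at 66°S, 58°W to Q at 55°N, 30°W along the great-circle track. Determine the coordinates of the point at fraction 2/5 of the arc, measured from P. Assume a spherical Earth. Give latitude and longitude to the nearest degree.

≈ 18°S, 43°W

Convert each endpoint to a unit vector on the sphere (x = cos φ cos λ, y = cos φ sin λ, z = sin φ).
The central angle between the endpoints is δ = arccos(p₁·p₂) ≈ 2.144 rad (122.8°).
Interpolate at f = 2/5 with slerp weights a = sin((1−f)δ)/sin δ ≈ 1.142, b = sin(fδ)/sin δ ≈ 0.900.
p = a·p₁ + b·p₂ ≈ (0.693, -0.652, -0.306); φ = arcsin(p_z) ≈ -17.84°, λ = atan2(p_y, p_x) ≈ -43.25°.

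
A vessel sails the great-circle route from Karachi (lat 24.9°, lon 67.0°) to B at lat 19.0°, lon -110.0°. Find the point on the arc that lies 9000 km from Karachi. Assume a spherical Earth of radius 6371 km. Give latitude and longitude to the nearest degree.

≈ lat 74°, lon -98°

Write both endpoints as unit vectors p₁, p₂ with components (cos φ cos λ, cos φ sin λ, sin φ).
The central angle between the endpoints is δ = arccos(p₁·p₂) ≈ 2.374 rad (136.0°). The total great-circle distance is δ·R ≈ 2.374 × 6371 ≈ 15123 km, so the target fraction is f = 9000/15123 ≈ 0.595.
Interpolate at f ≈ 0.595 with slerp weights a = sin((1−f)δ)/sin δ ≈ 1.180, b = sin(fδ)/sin δ ≈ 1.422.
p = a·p₁ + b·p₂ ≈ (-0.041, -0.278, 0.960); φ = arcsin(p_z) ≈ 73.69°, λ = atan2(p_y, p_x) ≈ -98.49°.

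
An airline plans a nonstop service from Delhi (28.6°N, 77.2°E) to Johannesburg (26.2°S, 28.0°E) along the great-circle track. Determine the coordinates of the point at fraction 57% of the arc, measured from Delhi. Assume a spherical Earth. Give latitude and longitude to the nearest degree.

≈ 3°S, 49°E

From cos δ = sin φ₁ sin φ₂ + cos φ₁ cos φ₂ cos Δλ, the central angle is δ ≈ 1.263 rad (72.3°).
Interpolate at f = 0.57 with slerp weights a = sin((1−f)δ)/sin δ ≈ 0.542, b = sin(fδ)/sin δ ≈ 0.692.
p = a·p₁ + b·p₂ ≈ (0.653, 0.756, -0.046); φ = arcsin(p_z) ≈ -2.63°, λ = atan2(p_y, p_x) ≈ 49.14°.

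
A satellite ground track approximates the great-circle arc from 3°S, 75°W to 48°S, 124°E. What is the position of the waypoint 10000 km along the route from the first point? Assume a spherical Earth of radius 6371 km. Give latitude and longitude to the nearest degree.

≈ 74°S, 175°W

Write both endpoints as unit vectors p₁, p₂ with components (cos φ cos λ, cos φ sin λ, sin φ).
The central angle between the endpoints is δ = arccos(p₁·p₂) ≈ 2.205 rad (126.4°). The total great-circle distance is δ·R ≈ 2.205 × 6371 ≈ 14051 km, so the target fraction is f = 10000/14051 ≈ 0.712.
Interpolate at f ≈ 0.712 with slerp weights a = sin((1−f)δ)/sin δ ≈ 0.737, b = sin(fδ)/sin δ ≈ 1.242.
p = a·p₁ + b·p₂ ≈ (-0.274, -0.022, -0.961); φ = arcsin(p_z) ≈ -74.04°, λ = atan2(p_y, p_x) ≈ -175.31°.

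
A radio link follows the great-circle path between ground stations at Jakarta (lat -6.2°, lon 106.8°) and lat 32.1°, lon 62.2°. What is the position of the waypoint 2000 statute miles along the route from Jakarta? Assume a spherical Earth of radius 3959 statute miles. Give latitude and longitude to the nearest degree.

≈ lat 14°, lon 86°

From cos δ = sin φ₁ sin φ₂ + cos φ₁ cos φ₂ cos Δλ, the central angle is δ ≈ 0.998 rad (57.2°). The total great-circle distance is δ·R ≈ 0.998 × 3959 ≈ 3950 mi, so the target fraction is f = 2000/3950 ≈ 0.506.
Interpolate at f ≈ 0.506 with slerp weights a = sin((1−f)δ)/sin δ ≈ 0.563, b = sin(fδ)/sin δ ≈ 0.576.
p = a·p₁ + b·p₂ ≈ (0.066, 0.967, 0.245); φ = arcsin(p_z) ≈ 14.20°, λ = atan2(p_y, p_x) ≈ 86.10°.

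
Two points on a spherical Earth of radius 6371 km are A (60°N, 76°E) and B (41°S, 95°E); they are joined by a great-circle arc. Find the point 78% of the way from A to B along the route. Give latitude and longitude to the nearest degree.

Write both endpoints as unit vectors p₁, p₂ with components (cos φ cos λ, cos φ sin λ, sin φ).
The central angle between the endpoints is δ = arccos(p₁·p₂) ≈ 1.784 rad (102.2°).
Interpolate at f = 0.78 with slerp weights a = sin((1−f)δ)/sin δ ≈ 0.391, b = sin(fδ)/sin δ ≈ 1.007.
p = a·p₁ + b·p₂ ≈ (-0.019, 0.947, -0.322); φ = arcsin(p_z) ≈ -18.76°, λ = atan2(p_y, p_x) ≈ 91.14°.

≈ (19°S, 91°E)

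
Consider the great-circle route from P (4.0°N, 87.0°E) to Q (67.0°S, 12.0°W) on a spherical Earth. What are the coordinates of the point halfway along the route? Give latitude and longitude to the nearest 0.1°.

≈ (40.0°S, 64.6°E)

Write both endpoints as unit vectors p₁, p₂ with components (cos φ cos λ, cos φ sin λ, sin φ).
The central angle between the endpoints is δ = arccos(p₁·p₂) ≈ 1.696 rad (97.2°).
Interpolate at f = 1/2 with slerp weights a = sin((1−f)δ)/sin δ ≈ 0.756, b = sin(fδ)/sin δ ≈ 0.756.
p = a·p₁ + b·p₂ ≈ (0.328, 0.692, -0.643); φ = arcsin(p_z) ≈ -40.03°, λ = atan2(p_y, p_x) ≈ 64.60°.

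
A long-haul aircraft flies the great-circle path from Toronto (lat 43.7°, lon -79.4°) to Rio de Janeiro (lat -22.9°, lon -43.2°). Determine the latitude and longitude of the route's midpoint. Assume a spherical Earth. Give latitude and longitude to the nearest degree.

≈ lat 11°, lon -59°

Write both endpoints as unit vectors p₁, p₂ with components (cos φ cos λ, cos φ sin λ, sin φ).
The central angle between the endpoints is δ = arccos(p₁·p₂) ≈ 1.299 rad (74.4°).
Interpolate at f = 1/2 with slerp weights a = sin((1−f)δ)/sin δ ≈ 0.628, b = sin(fδ)/sin δ ≈ 0.628.
p = a·p₁ + b·p₂ ≈ (0.505, -0.842, 0.189); φ = arcsin(p_z) ≈ 10.92°, λ = atan2(p_y, p_x) ≈ -59.04°.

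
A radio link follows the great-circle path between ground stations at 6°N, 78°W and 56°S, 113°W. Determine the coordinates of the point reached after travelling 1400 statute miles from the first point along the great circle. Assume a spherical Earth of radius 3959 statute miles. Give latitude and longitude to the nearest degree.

From cos δ = sin φ₁ sin φ₂ + cos φ₁ cos φ₂ cos Δλ, the central angle is δ ≈ 1.193 rad (68.4°). The total great-circle distance is δ·R ≈ 1.193 × 3959 ≈ 4723 mi, so the target fraction is f = 1400/4723 ≈ 0.296.
Interpolate at f ≈ 0.296 with slerp weights a = sin((1−f)δ)/sin δ ≈ 0.801, b = sin(fδ)/sin δ ≈ 0.373.
p = a·p₁ + b·p₂ ≈ (0.084, -0.971, -0.225); φ = arcsin(p_z) ≈ -13.01°, λ = atan2(p_y, p_x) ≈ -85.05°.

≈ 13°S, 85°W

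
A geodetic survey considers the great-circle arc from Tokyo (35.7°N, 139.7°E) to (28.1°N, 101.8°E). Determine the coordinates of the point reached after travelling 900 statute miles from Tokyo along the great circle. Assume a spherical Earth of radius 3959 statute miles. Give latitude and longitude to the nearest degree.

≈ (34°N, 124°E)

Convert each endpoint to a unit vector on the sphere (x = cos φ cos λ, y = cos φ sin λ, z = sin φ).
The central angle between the endpoints is δ = arccos(p₁·p₂) ≈ 0.573 rad (32.8°). The total great-circle distance is δ·R ≈ 0.573 × 3959 ≈ 2270 mi, so the target fraction is f = 900/2270 ≈ 0.397.
Interpolate at f ≈ 0.397 with slerp weights a = sin((1−f)δ)/sin δ ≈ 0.625, b = sin(fδ)/sin δ ≈ 0.416.
p = a·p₁ + b·p₂ ≈ (-0.462, 0.687, 0.561); φ = arcsin(p_z) ≈ 34.09°, λ = atan2(p_y, p_x) ≈ 123.92°.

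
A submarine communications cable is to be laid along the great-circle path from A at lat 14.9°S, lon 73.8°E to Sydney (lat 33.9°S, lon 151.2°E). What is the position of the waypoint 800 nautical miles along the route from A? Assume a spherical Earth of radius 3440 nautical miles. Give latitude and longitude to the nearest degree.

Write both endpoints as unit vectors p₁, p₂ with components (cos φ cos λ, cos φ sin λ, sin φ).
The central angle between the endpoints is δ = arccos(p₁·p₂) ≈ 1.247 rad (71.4°). The total great-circle distance is δ·R ≈ 1.247 × 3440 ≈ 4289 nmi, so the target fraction is f = 800/4289 ≈ 0.187.
Interpolate at f ≈ 0.187 with slerp weights a = sin((1−f)δ)/sin δ ≈ 0.896, b = sin(fδ)/sin δ ≈ 0.243.
p = a·p₁ + b·p₂ ≈ (0.065, 0.928, -0.366); φ = arcsin(p_z) ≈ -21.46°, λ = atan2(p_y, p_x) ≈ 86.02°.

≈ lat 21°S, lon 86°E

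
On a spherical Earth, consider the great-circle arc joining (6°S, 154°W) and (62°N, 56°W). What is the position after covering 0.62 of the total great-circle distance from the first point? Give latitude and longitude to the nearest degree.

The haversine formula gives a central angle δ ≈ 1.729 rad (99.0°) between the endpoints.
Interpolate at f = 0.62 with slerp weights a = sin((1−f)δ)/sin δ ≈ 0.618, b = sin(fδ)/sin δ ≈ 0.889.
p = a·p₁ + b·p₂ ≈ (-0.319, -0.616, 0.720); φ = arcsin(p_z) ≈ 46.09°, λ = atan2(p_y, p_x) ≈ -117.41°.

≈ (46°N, 117°W)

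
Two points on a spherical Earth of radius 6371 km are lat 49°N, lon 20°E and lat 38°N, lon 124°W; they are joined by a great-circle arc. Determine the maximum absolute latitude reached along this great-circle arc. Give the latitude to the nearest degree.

The great circle lies in the plane with unit normal n̂ = (p₁ × p₂)/|p₁ × p₂|.
Here n̂_z ≈ -0.304; the vertex latitude is φ_max = arccos|n̂_z| ≈ 72.3°.
Check via Clairaut: cos φ_max = |cos φ₁| · sin C = cos(49.0°)·sin(27.6°) ≈ 0.304, again giving ≈ 72.3°.

≈ 72°N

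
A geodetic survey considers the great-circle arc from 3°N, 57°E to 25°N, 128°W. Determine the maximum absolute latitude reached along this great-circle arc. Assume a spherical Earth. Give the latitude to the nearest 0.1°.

The great circle lies in the plane with unit normal n̂ = (p₁ × p₂)/|p₁ × p₂|.
Here n̂_z ≈ +0.166; the vertex latitude is φ_max = arccos|n̂_z| ≈ 80.5°.
Check via Clairaut: cos φ_max = |cos φ₁| · sin C = cos(3.0°)·sin(9.6°) ≈ 0.166, again giving ≈ 80.5°.

≈ 80.5°N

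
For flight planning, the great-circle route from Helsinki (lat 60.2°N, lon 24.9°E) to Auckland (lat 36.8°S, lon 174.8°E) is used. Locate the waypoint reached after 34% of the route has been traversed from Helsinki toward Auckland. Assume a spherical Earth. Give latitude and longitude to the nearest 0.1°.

≈ lat 51.2°N, lon 123.4°E

From cos δ = sin φ₁ sin φ₂ + cos φ₁ cos φ₂ cos Δλ, the central angle is δ ≈ 2.614 rad (149.8°).
Interpolate at f = 0.34 with slerp weights a = sin((1−f)δ)/sin δ ≈ 1.963, b = sin(fδ)/sin δ ≈ 1.542.
p = a·p₁ + b·p₂ ≈ (-0.345, 0.523, 0.780); φ = arcsin(p_z) ≈ 51.22°, λ = atan2(p_y, p_x) ≈ 123.43°.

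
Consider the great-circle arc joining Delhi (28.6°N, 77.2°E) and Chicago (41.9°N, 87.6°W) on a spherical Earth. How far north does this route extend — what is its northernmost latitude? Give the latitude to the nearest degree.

The great circle lies in the plane with unit normal n̂ = (p₁ × p₂)/|p₁ × p₂|.
Here n̂_z ≈ -0.180; the vertex latitude is φ_max = arccos|n̂_z| ≈ 79.6°.
Check via Clairaut: cos φ_max = |cos φ₁| · sin C = cos(28.6°)·sin(11.8°) ≈ 0.180, again giving ≈ 79.6°.

≈ 80°N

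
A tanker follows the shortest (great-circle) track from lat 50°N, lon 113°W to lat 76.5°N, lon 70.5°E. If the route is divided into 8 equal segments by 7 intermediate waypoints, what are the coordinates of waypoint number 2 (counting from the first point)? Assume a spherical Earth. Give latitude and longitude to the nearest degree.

≈ lat 63°N, lon 114°W

Convert each endpoint to a unit vector on the sphere (x = cos φ cos λ, y = cos φ sin λ, z = sin φ).
The central angle between the endpoints is δ = arccos(p₁·p₂) ≈ 0.933 rad (53.5°).
Interpolate at f = 2/8 with slerp weights a = sin((1−f)δ)/sin δ ≈ 0.802, b = sin(fδ)/sin δ ≈ 0.288.
p = a·p₁ + b·p₂ ≈ (-0.179, -0.411, 0.894); φ = arcsin(p_z) ≈ 63.37°, λ = atan2(p_y, p_x) ≈ -113.52°.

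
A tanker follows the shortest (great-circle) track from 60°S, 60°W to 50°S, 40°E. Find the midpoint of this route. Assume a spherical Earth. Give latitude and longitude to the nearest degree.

≈ 66°S, 2°W

The haversine formula gives a central angle δ ≈ 0.918 rad (52.6°) between the endpoints.
Interpolate at f = 1/2 with slerp weights a = sin((1−f)δ)/sin δ ≈ 0.558, b = sin(fδ)/sin δ ≈ 0.558.
p = a·p₁ + b·p₂ ≈ (0.414, -0.011, -0.910); φ = arcsin(p_z) ≈ -65.53°, λ = atan2(p_y, p_x) ≈ -1.53°.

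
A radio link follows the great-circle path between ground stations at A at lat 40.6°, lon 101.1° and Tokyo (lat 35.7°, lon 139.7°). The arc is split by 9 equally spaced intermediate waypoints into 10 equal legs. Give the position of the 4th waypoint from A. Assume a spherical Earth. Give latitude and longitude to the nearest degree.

≈ lat 40°, lon 117°

Write both endpoints as unit vectors p₁, p₂ with components (cos φ cos λ, cos φ sin λ, sin φ).
The central angle between the endpoints is δ = arccos(p₁·p₂) ≈ 0.532 rad (30.5°).
Interpolate at f = 4/10 with slerp weights a = sin((1−f)δ)/sin δ ≈ 0.619, b = sin(fδ)/sin δ ≈ 0.416.
p = a·p₁ + b·p₂ ≈ (-0.348, 0.680, 0.646); φ = arcsin(p_z) ≈ 40.21°, λ = atan2(p_y, p_x) ≈ 117.13°.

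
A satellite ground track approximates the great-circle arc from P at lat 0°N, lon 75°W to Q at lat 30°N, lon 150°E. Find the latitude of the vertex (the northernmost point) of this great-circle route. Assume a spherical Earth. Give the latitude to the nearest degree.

The great circle lies in the plane with unit normal n̂ = (p₁ × p₂)/|p₁ × p₂|.
Here n̂_z ≈ -0.775; the vertex latitude is φ_max = arccos|n̂_z| ≈ 39.2°.
Check via Clairaut: cos φ_max = |cos φ₁| · sin C = cos(0.0°)·sin(50.8°) ≈ 0.775, again giving ≈ 39.2°.

≈ 39°N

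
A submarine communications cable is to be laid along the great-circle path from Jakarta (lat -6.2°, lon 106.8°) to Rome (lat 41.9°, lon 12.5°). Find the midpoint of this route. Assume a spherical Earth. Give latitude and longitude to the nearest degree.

≈ lat 25°, lon 68°

Write both endpoints as unit vectors p₁, p₂ with components (cos φ cos λ, cos φ sin λ, sin φ).
The central angle between the endpoints is δ = arccos(p₁·p₂) ≈ 1.699 rad (97.3°).
Interpolate at f = 1/2 with slerp weights a = sin((1−f)δ)/sin δ ≈ 0.757, b = sin(fδ)/sin δ ≈ 0.757.
p = a·p₁ + b·p₂ ≈ (0.333, 0.842, 0.424); φ = arcsin(p_z) ≈ 25.08°, λ = atan2(p_y, p_x) ≈ 68.46°.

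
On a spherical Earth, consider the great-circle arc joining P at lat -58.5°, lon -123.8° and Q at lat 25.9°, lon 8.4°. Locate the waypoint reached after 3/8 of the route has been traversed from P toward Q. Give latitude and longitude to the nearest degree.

≈ lat -45°, lon -40°

Write both endpoints as unit vectors p₁, p₂ with components (cos φ cos λ, cos φ sin λ, sin φ).
The central angle between the endpoints is δ = arccos(p₁·p₂) ≈ 2.330 rad (133.5°).
Interpolate at f = 3/8 with slerp weights a = sin((1−f)δ)/sin δ ≈ 1.369, b = sin(fδ)/sin δ ≈ 1.057.
p = a·p₁ + b·p₂ ≈ (0.542, -0.456, -0.706); φ = arcsin(p_z) ≈ -44.90°, λ = atan2(p_y, p_x) ≈ -40.03°.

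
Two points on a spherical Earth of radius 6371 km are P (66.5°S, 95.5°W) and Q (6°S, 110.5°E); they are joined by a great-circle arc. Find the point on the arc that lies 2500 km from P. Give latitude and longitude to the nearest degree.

Write both endpoints as unit vectors p₁, p₂ with components (cos φ cos λ, cos φ sin λ, sin φ).
The central angle between the endpoints is δ = arccos(p₁·p₂) ≈ 1.834 rad (105.1°). The total great-circle distance is δ·R ≈ 1.834 × 6371 ≈ 11687 km, so the target fraction is f = 2500/11687 ≈ 0.214.
Interpolate at f ≈ 0.214 with slerp weights a = sin((1−f)δ)/sin δ ≈ 1.027, b = sin(fδ)/sin δ ≈ 0.396.
p = a·p₁ + b·p₂ ≈ (-0.177, -0.039, -0.983); φ = arcsin(p_z) ≈ -79.55°, λ = atan2(p_y, p_x) ≈ -167.67°.

≈ (80°S, 168°W)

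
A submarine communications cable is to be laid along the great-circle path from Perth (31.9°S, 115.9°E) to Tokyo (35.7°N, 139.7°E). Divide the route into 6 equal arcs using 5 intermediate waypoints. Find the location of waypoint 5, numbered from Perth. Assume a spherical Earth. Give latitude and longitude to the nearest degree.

Write both endpoints as unit vectors p₁, p₂ with components (cos φ cos λ, cos φ sin λ, sin φ).
The central angle between the endpoints is δ = arccos(p₁·p₂) ≈ 1.242 rad (71.2°).
Interpolate at f = 5/6 with slerp weights a = sin((1−f)δ)/sin δ ≈ 0.217, b = sin(fδ)/sin δ ≈ 0.909.
p = a·p₁ + b·p₂ ≈ (-0.643, 0.643, 0.415); φ = arcsin(p_z) ≈ 24.55°, λ = atan2(p_y, p_x) ≈ 135.01°.

≈ 25°N, 135°E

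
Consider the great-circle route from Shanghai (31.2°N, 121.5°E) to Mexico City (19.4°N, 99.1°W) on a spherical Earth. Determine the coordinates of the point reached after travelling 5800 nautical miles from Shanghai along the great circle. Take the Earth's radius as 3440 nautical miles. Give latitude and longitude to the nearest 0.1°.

≈ (34.1°N, 113.6°W)

From cos δ = sin φ₁ sin φ₂ + cos φ₁ cos φ₂ cos Δλ, the central angle is δ ≈ 2.027 rad (116.1°). The total great-circle distance is δ·R ≈ 2.027 × 3440 ≈ 6973 nmi, so the target fraction is f = 5800/6973 ≈ 0.832.
Interpolate at f ≈ 0.832 with slerp weights a = sin((1−f)δ)/sin δ ≈ 0.372, b = sin(fδ)/sin δ ≈ 1.107.
p = a·p₁ + b·p₂ ≈ (-0.332, -0.759, 0.560); φ = arcsin(p_z) ≈ 34.09°, λ = atan2(p_y, p_x) ≈ -113.60°.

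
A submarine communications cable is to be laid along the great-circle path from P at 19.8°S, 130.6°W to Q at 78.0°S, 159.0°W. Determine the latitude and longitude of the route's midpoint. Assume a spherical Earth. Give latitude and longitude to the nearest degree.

Write both endpoints as unit vectors p₁, p₂ with components (cos φ cos λ, cos φ sin λ, sin φ).
The central angle between the endpoints is δ = arccos(p₁·p₂) ≈ 1.043 rad (59.8°).
Interpolate at f = 1/2 with slerp weights a = sin((1−f)δ)/sin δ ≈ 0.577, b = sin(fδ)/sin δ ≈ 0.577.
p = a·p₁ + b·p₂ ≈ (-0.465, -0.455, -0.759); φ = arcsin(p_z) ≈ -49.41°, λ = atan2(p_y, p_x) ≈ -135.63°.

≈ 49°S, 136°W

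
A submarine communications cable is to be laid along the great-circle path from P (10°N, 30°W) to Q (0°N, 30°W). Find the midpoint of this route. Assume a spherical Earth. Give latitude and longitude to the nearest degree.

Convert each endpoint to a unit vector on the sphere (x = cos φ cos λ, y = cos φ sin λ, z = sin φ).
The central angle between the endpoints is δ = arccos(p₁·p₂) ≈ 0.175 rad (10.0°).
Interpolate at f = 1/2 with slerp weights a = sin((1−f)δ)/sin δ ≈ 0.502, b = sin(fδ)/sin δ ≈ 0.502.
p = a·p₁ + b·p₂ ≈ (0.863, -0.498, 0.087); φ = arcsin(p_z) ≈ 5.00°, λ = atan2(p_y, p_x) ≈ -30.00°.

≈ (5°N, 30°W)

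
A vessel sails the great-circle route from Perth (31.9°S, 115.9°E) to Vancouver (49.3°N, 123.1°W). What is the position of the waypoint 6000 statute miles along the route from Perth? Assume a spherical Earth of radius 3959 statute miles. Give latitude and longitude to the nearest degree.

≈ (31°N, 179°E)

From cos δ = sin φ₁ sin φ₂ + cos φ₁ cos φ₂ cos Δλ, the central angle is δ ≈ 2.326 rad (133.3°). The total great-circle distance is δ·R ≈ 2.326 × 3959 ≈ 9210 mi, so the target fraction is f = 6000/9210 ≈ 0.651.
Interpolate at f ≈ 0.651 with slerp weights a = sin((1−f)δ)/sin δ ≈ 0.996, b = sin(fδ)/sin δ ≈ 1.372.
p = a·p₁ + b·p₂ ≈ (-0.858, 0.011, 0.514); φ = arcsin(p_z) ≈ 30.91°, λ = atan2(p_y, p_x) ≈ 179.25°.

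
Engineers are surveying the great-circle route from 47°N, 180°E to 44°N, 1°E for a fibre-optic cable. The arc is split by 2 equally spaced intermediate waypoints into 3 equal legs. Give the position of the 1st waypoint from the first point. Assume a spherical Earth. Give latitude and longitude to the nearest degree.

≈ 77°N, 178°E

Write both endpoints as unit vectors p₁, p₂ with components (cos φ cos λ, cos φ sin λ, sin φ).
The central angle between the endpoints is δ = arccos(p₁·p₂) ≈ 1.553 rad (89.0°).
Interpolate at f = 1/3 with slerp weights a = sin((1−f)δ)/sin δ ≈ 0.860, b = sin(fδ)/sin δ ≈ 0.495.
p = a·p₁ + b·p₂ ≈ (-0.231, 0.006, 0.973); φ = arcsin(p_z) ≈ 76.66°, λ = atan2(p_y, p_x) ≈ 178.46°.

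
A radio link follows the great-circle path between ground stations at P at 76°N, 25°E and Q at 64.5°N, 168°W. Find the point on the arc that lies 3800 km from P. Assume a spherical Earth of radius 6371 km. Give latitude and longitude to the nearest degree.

≈ 70°N, 169°W

Convert each endpoint to a unit vector on the sphere (x = cos φ cos λ, y = cos φ sin λ, z = sin φ).
The central angle between the endpoints is δ = arccos(p₁·p₂) ≈ 0.685 rad (39.3°). The total great-circle distance is δ·R ≈ 0.685 × 6371 ≈ 4365 km, so the target fraction is f = 3800/4365 ≈ 0.870.
Interpolate at f ≈ 0.870 with slerp weights a = sin((1−f)δ)/sin δ ≈ 0.140, b = sin(fδ)/sin δ ≈ 0.888.
p = a·p₁ + b·p₂ ≈ (-0.343, -0.065, 0.937); φ = arcsin(p_z) ≈ 69.56°, λ = atan2(p_y, p_x) ≈ -169.25°.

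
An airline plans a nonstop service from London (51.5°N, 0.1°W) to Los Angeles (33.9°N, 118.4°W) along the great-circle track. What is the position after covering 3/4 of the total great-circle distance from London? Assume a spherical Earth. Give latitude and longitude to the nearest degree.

≈ 49°N, 102°W

The haversine formula gives a central angle δ ≈ 1.378 rad (79.0°) between the endpoints.
Interpolate at f = 3/4 with slerp weights a = sin((1−f)δ)/sin δ ≈ 0.344, b = sin(fδ)/sin δ ≈ 0.875.
p = a·p₁ + b·p₂ ≈ (-0.131, -0.639, 0.758); φ = arcsin(p_z) ≈ 49.25°, λ = atan2(p_y, p_x) ≈ -101.61°.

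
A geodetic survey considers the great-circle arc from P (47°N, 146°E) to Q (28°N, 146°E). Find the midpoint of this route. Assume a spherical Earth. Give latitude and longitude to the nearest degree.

Write both endpoints as unit vectors p₁, p₂ with components (cos φ cos λ, cos φ sin λ, sin φ).
The central angle between the endpoints is δ = arccos(p₁·p₂) ≈ 0.332 rad (19.0°).
Interpolate at f = 1/2 with slerp weights a = sin((1−f)δ)/sin δ ≈ 0.507, b = sin(fδ)/sin δ ≈ 0.507.
p = a·p₁ + b·p₂ ≈ (-0.658, 0.444, 0.609); φ = arcsin(p_z) ≈ 37.50°, λ = atan2(p_y, p_x) ≈ 146.00°.

≈ (38°N, 146°E)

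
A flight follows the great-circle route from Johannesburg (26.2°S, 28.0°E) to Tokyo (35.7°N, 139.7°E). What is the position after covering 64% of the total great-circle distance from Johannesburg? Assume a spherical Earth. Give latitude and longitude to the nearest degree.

≈ 18°N, 94°E

Convert each endpoint to a unit vector on the sphere (x = cos φ cos λ, y = cos φ sin λ, z = sin φ).
The central angle between the endpoints is δ = arccos(p₁·p₂) ≈ 2.126 rad (121.8°).
Interpolate at f = 0.64 with slerp weights a = sin((1−f)δ)/sin δ ≈ 0.815, b = sin(fδ)/sin δ ≈ 1.151.
p = a·p₁ + b·p₂ ≈ (-0.067, 0.948, 0.312); φ = arcsin(p_z) ≈ 18.16°, λ = atan2(p_y, p_x) ≈ 94.04°.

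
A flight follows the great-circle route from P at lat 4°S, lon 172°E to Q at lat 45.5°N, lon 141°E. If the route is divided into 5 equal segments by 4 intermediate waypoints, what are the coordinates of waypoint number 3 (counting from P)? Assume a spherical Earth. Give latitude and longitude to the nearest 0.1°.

≈ lat 26.4°N, lon 156.3°E

From cos δ = sin φ₁ sin φ₂ + cos φ₁ cos φ₂ cos Δλ, the central angle is δ ≈ 0.989 rad (56.7°).
Interpolate at f = 3/5 with slerp weights a = sin((1−f)δ)/sin δ ≈ 0.461, b = sin(fδ)/sin δ ≈ 0.669.
p = a·p₁ + b·p₂ ≈ (-0.820, 0.359, 0.445); φ = arcsin(p_z) ≈ 26.44°, λ = atan2(p_y, p_x) ≈ 156.35°.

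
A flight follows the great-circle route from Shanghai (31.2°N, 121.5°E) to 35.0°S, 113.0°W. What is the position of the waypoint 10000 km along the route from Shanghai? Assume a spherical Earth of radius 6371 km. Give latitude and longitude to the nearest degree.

≈ 17°S, 159°W

The haversine formula gives a central angle δ ≈ 2.352 rad (134.7°) between the endpoints. The total great-circle distance is δ·R ≈ 2.352 × 6371 ≈ 14983 km, so the target fraction is f = 10000/14983 ≈ 0.667.
Interpolate at f ≈ 0.667 with slerp weights a = sin((1−f)δ)/sin δ ≈ 0.992, b = sin(fδ)/sin δ ≈ 1.408.
p = a·p₁ + b·p₂ ≈ (-0.894, -0.338, -0.294); φ = arcsin(p_z) ≈ -17.07°, λ = atan2(p_y, p_x) ≈ -159.30°.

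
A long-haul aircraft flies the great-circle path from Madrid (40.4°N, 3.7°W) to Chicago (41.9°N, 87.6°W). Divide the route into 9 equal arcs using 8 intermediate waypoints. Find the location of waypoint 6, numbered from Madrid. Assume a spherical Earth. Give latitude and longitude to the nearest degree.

Write both endpoints as unit vectors p₁, p₂ with components (cos φ cos λ, cos φ sin λ, sin φ).
The central angle between the endpoints is δ = arccos(p₁·p₂) ≈ 1.055 rad (60.5°).
Interpolate at f = 6/9 with slerp weights a = sin((1−f)δ)/sin δ ≈ 0.396, b = sin(fδ)/sin δ ≈ 0.744.
p = a·p₁ + b·p₂ ≈ (0.324, -0.572, 0.753); φ = arcsin(p_z) ≈ 48.87°, λ = atan2(p_y, p_x) ≈ -60.48°.

≈ 49°N, 60°W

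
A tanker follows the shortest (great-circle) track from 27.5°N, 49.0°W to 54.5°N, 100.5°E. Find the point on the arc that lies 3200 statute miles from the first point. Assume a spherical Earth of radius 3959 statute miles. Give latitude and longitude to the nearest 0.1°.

Write both endpoints as unit vectors p₁, p₂ with components (cos φ cos λ, cos φ sin λ, sin φ).
The central angle between the endpoints is δ = arccos(p₁·p₂) ≈ 1.639 rad (93.9°). The total great-circle distance is δ·R ≈ 1.639 × 3959 ≈ 6488 mi, so the target fraction is f = 3200/6488 ≈ 0.493.
Interpolate at f ≈ 0.493 with slerp weights a = sin((1−f)δ)/sin δ ≈ 0.740, b = sin(fδ)/sin δ ≈ 0.725.
p = a·p₁ + b·p₂ ≈ (0.354, -0.082, 0.932); φ = arcsin(p_z) ≈ 68.71°, λ = atan2(p_y, p_x) ≈ -12.97°.

≈ 68.7°N, 13.0°W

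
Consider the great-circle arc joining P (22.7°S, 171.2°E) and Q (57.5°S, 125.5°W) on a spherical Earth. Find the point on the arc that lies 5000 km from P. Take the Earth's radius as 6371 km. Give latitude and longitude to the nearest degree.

Convert each endpoint to a unit vector on the sphere (x = cos φ cos λ, y = cos φ sin λ, z = sin φ).
The central angle between the endpoints is δ = arccos(p₁·p₂) ≈ 0.991 rad (56.8°). The total great-circle distance is δ·R ≈ 0.991 × 6371 ≈ 6311 km, so the target fraction is f = 5000/6311 ≈ 0.792.
Interpolate at f ≈ 0.792 with slerp weights a = sin((1−f)δ)/sin δ ≈ 0.244, b = sin(fδ)/sin δ ≈ 0.845.
p = a·p₁ + b·p₂ ≈ (-0.486, -0.335, -0.807); φ = arcsin(p_z) ≈ -53.80°, λ = atan2(p_y, p_x) ≈ -145.43°.

≈ (54°S, 145°W)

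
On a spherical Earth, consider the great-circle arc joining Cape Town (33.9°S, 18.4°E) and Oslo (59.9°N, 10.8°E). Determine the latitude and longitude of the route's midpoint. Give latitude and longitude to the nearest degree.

≈ 13°N, 16°E

Convert each endpoint to a unit vector on the sphere (x = cos φ cos λ, y = cos φ sin λ, z = sin φ).
The central angle between the endpoints is δ = arccos(p₁·p₂) ≈ 1.641 rad (94.0°).
Interpolate at f = 1/2 with slerp weights a = sin((1−f)δ)/sin δ ≈ 0.733, b = sin(fδ)/sin δ ≈ 0.733.
p = a·p₁ + b·p₂ ≈ (0.939, 0.261, 0.225); φ = arcsin(p_z) ≈ 13.03°, λ = atan2(p_y, p_x) ≈ 15.54°.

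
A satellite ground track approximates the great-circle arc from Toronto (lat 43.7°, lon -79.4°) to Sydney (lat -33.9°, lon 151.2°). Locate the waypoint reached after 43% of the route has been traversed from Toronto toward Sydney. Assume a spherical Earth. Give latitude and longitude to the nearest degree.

Write both endpoints as unit vectors p₁, p₂ with components (cos φ cos λ, cos φ sin λ, sin φ).
The central angle between the endpoints is δ = arccos(p₁·p₂) ≈ 2.444 rad (140.0°).
Interpolate at f = 0.43 with slerp weights a = sin((1−f)δ)/sin δ ≈ 1.532, b = sin(fδ)/sin δ ≈ 1.351.
p = a·p₁ + b·p₂ ≈ (-0.779, -0.548, 0.305); φ = arcsin(p_z) ≈ 17.76°, λ = atan2(p_y, p_x) ≈ -144.84°.

≈ lat 18°, lon -145°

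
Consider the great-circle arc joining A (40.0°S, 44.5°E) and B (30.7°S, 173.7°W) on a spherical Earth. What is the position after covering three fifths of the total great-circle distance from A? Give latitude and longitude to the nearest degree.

Write both endpoints as unit vectors p₁, p₂ with components (cos φ cos λ, cos φ sin λ, sin φ).
The central angle between the endpoints is δ = arccos(p₁·p₂) ≈ 1.761 rad (100.9°).
Interpolate at f = 3/5 with slerp weights a = sin((1−f)δ)/sin δ ≈ 0.660, b = sin(fδ)/sin δ ≈ 0.887.
p = a·p₁ + b·p₂ ≈ (-0.398, 0.271, -0.877); φ = arcsin(p_z) ≈ -61.26°, λ = atan2(p_y, p_x) ≈ 145.77°.

≈ (61°S, 146°E)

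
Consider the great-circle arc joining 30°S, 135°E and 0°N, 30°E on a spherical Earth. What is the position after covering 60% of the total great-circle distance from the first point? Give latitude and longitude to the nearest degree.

Write both endpoints as unit vectors p₁, p₂ with components (cos φ cos λ, cos φ sin λ, sin φ).
The central angle between the endpoints is δ = arccos(p₁·p₂) ≈ 1.797 rad (103.0°).
Interpolate at f = 0.60 with slerp weights a = sin((1−f)δ)/sin δ ≈ 0.676, b = sin(fδ)/sin δ ≈ 0.904.
p = a·p₁ + b·p₂ ≈ (0.369, 0.866, -0.338); φ = arcsin(p_z) ≈ -19.74°, λ = atan2(p_y, p_x) ≈ 66.90°.

≈ 20°S, 67°E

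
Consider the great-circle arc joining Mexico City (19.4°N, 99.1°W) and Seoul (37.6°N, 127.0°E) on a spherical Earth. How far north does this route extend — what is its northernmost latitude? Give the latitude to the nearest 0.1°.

The great circle lies in the plane with unit normal n̂ = (p₁ × p₂)/|p₁ × p₂|.
Here n̂_z ≈ -0.567; the vertex latitude is φ_max = arccos|n̂_z| ≈ 55.4°.
Check via Clairaut: cos φ_max = |cos φ₁| · sin C = cos(19.4°)·sin(37.0°) ≈ 0.567, again giving ≈ 55.4°.

≈ 55.4°N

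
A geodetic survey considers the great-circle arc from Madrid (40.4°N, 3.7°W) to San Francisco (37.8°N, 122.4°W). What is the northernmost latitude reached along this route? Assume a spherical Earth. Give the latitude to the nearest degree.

≈ 58°N

The great circle lies in the plane with unit normal n̂ = (p₁ × p₂)/|p₁ × p₂|.
Here n̂_z ≈ -0.531; the vertex latitude is φ_max = arccos|n̂_z| ≈ 57.9°.
Check via Clairaut: cos φ_max = |cos φ₁| · sin C = cos(40.4°)·sin(44.2°) ≈ 0.531, again giving ≈ 57.9°.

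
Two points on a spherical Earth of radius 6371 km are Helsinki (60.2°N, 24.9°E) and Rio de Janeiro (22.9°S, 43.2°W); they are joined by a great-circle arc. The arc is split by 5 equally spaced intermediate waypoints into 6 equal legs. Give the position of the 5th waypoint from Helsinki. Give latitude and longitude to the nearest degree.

≈ (8°S, 35°W)

From cos δ = sin φ₁ sin φ₂ + cos φ₁ cos φ₂ cos Δλ, the central angle is δ ≈ 1.738 rad (99.6°).
Interpolate at f = 5/6 with slerp weights a = sin((1−f)δ)/sin δ ≈ 0.290, b = sin(fδ)/sin δ ≈ 1.007.
p = a·p₁ + b·p₂ ≈ (0.807, -0.574, -0.140); φ = arcsin(p_z) ≈ -8.06°, λ = atan2(p_y, p_x) ≈ -35.44°.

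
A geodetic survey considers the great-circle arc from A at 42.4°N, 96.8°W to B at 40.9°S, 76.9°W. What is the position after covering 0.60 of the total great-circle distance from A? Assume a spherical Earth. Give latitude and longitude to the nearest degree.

The haversine formula gives a central angle δ ≈ 1.487 rad (85.2°) between the endpoints.
Interpolate at f = 0.60 with slerp weights a = sin((1−f)δ)/sin δ ≈ 0.562, b = sin(fδ)/sin δ ≈ 0.781.
p = a·p₁ + b·p₂ ≈ (0.085, -0.988, -0.132); φ = arcsin(p_z) ≈ -7.60°, λ = atan2(p_y, p_x) ≈ -85.10°.

≈ 8°S, 85°W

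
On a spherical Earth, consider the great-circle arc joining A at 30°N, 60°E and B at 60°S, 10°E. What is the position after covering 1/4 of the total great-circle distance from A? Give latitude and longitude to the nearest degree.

≈ 7°N, 51°E

Write both endpoints as unit vectors p₁, p₂ with components (cos φ cos λ, cos φ sin λ, sin φ).
The central angle between the endpoints is δ = arccos(p₁·p₂) ≈ 1.726 rad (98.9°).
Interpolate at f = 1/4 with slerp weights a = sin((1−f)δ)/sin δ ≈ 0.974, b = sin(fδ)/sin δ ≈ 0.423.
p = a·p₁ + b·p₂ ≈ (0.630, 0.767, 0.120); φ = arcsin(p_z) ≈ 6.91°, λ = atan2(p_y, p_x) ≈ 50.60°.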